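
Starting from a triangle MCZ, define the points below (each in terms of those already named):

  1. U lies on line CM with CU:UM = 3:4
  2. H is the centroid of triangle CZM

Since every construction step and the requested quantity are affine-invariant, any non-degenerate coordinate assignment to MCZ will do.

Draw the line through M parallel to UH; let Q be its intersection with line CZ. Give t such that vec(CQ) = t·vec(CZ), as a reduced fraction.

Set M = (0, 0), C = (1, 0), Z = (0, 1); any affine frame gives the same invariant.
1. U lies on line CM with CU:UM = 3:4 ⇒ U = (4/7, 0)
2. H is the centroid of triangle CZM ⇒ H = (1/3, 1/3)
through M parallel to UH: direction (-5/21, 1/3); meets CZ at Q = (-5/2, 7/2)
Q = C + t·(Z−C) with t = 7/2

t = 7/2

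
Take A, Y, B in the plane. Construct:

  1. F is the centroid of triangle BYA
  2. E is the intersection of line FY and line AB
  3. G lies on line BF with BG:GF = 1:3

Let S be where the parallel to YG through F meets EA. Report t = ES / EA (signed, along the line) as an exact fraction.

t = -3/11

Assign A = (0, 0), Y = (1, 0), B = (0, 1) — the answer is frame-independent, so this choice is without loss of generality.
1. F is the centroid of triangle BYA ⇒ F = (1/3, 1/3)
2. E is the intersection of line FY and line AB ⇒ E = (0, 1/2)
3. G lies on line BF with BG:GF = 1:3 ⇒ G = (1/12, 5/6)
through F parallel to YG: direction (-11/12, 5/6); meets EA at S = (0, 7/11)
S = E + t·(A−E) with t = -3/11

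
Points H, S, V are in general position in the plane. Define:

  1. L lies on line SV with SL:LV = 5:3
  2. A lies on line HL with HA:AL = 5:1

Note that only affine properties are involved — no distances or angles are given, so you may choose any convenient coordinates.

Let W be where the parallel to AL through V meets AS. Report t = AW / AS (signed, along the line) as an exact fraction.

Set H = (0, 0), S = (1, 0), V = (0, 1); any affine frame gives the same invariant.
1. L lies on line SV with SL:LV = 5:3 ⇒ L = (3/8, 5/8)
2. A lies on line HL with HA:AL = 5:1 ⇒ A = (5/16, 25/48)
through V parallel to AL: direction (1/16, 5/48); meets AS at W = (-1/10, 5/6)
W = A + t·(S−A) with t = -3/5

t = -3/5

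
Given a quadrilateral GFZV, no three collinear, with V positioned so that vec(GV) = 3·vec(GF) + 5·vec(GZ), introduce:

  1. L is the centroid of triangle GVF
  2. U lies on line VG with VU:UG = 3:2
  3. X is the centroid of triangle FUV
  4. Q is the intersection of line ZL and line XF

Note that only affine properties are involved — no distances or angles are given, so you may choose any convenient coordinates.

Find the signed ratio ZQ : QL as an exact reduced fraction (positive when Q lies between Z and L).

Work in coordinates with G = (0, 0), F = (1, 0), Z = (0, 1), V = (3, 5).
1. L is the centroid of triangle GVF ⇒ L = (4/3, 5/3)
2. U lies on line VG with VU:UG = 3:2 ⇒ U = (6/5, 2)
3. X is the centroid of triangle FUV ⇒ X = (26/15, 7/3)
4. Q is the intersection of line ZL and line XF ⇒ Q = (92/59, 105/59)
Q = Z + t·(L−Z) with t = 69/59, so ZQ:QL = t:(1−t) = 69/59:-10/59

ZQ:QL = -69/10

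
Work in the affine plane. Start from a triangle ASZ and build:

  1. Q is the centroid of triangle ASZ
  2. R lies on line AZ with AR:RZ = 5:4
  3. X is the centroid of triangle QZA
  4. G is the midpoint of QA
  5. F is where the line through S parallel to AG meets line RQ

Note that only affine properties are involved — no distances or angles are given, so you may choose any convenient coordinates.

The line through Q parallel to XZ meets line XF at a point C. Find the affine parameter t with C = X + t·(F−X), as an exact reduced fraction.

t = 5/18

Assign A = (0, 0), S = (1, 0), Z = (0, 1) — the answer is frame-independent, so this choice is without loss of generality.
1. Q is the centroid of triangle ASZ ⇒ Q = (1/3, 1/3)
2. R lies on line AZ with AR:RZ = 5:4 ⇒ R = (0, 5/9)
3. X is the centroid of triangle QZA ⇒ X = (1/9, 4/9)
4. G is the midpoint of QA ⇒ G = (1/6, 1/6)
5. F is where the line through S parallel to AG meets line RQ ⇒ F = (14/15, -1/15)
through Q parallel to XZ: direction (-1/9, 5/9); meets XF at C = (55/162, 49/162)
C = X + t·(F−X) with t = 5/18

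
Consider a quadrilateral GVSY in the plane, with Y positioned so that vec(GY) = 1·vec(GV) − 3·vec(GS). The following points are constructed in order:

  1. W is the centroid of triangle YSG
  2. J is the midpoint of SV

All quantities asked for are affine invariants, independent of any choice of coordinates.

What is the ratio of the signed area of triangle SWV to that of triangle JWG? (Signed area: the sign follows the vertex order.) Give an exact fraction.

Work in coordinates with G = (0, 0), V = (1, 0), S = (0, 1), Y = (1, -3).
1. W is the centroid of triangle YSG ⇒ W = (1/3, -2/3)
2. J is the midpoint of SV ⇒ J = (1/2, 1/2)
2·[SWV] = 4/3, 2·[JWG] = -1/2
[SWV]:[JWG] = 4/3:-1/2 = -8/3

[SWV]:[JWG] = -8/3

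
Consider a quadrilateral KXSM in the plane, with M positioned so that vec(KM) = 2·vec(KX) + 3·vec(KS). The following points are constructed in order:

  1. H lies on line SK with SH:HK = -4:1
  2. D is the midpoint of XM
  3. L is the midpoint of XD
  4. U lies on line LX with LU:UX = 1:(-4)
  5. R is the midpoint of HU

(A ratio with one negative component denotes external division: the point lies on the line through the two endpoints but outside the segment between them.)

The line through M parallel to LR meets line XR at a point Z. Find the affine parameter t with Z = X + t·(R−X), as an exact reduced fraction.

t = 4

Choose coordinates K = (0, 0), X = (1, 0), S = (0, 1), M = (2, 3).
1. H lies on line SK with SH:HK = -4:1 ⇒ H = (0, -1/3)
2. D is the midpoint of XM ⇒ D = (3/2, 3/2)
3. L is the midpoint of XD ⇒ L = (5/4, 3/4)
4. U lies on line LX with LU:UX = 1:(-4) ⇒ U = (4/3, 1)
5. R is the midpoint of HU ⇒ R = (2/3, 1/3)
through M parallel to LR: direction (-7/12, -5/12); meets XR at Z = (-1/3, 4/3)
Z = X + t·(R−X) with t = 4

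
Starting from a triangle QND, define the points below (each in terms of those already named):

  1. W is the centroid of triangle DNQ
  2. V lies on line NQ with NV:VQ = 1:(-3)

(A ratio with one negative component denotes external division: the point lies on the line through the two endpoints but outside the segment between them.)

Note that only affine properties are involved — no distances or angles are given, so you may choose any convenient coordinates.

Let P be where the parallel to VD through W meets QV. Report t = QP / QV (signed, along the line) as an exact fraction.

Work in coordinates with Q = (0, 0), N = (1, 0), D = (0, 1).
1. W is the centroid of triangle DNQ ⇒ W = (1/3, 1/3)
2. V lies on line NQ with NV:VQ = 1:(-3) ⇒ V = (3/2, 0)
through W parallel to VD: direction (-3/2, 1); meets QV at P = (5/6, 0)
P = Q + t·(V−Q) with t = 5/9

t = 5/9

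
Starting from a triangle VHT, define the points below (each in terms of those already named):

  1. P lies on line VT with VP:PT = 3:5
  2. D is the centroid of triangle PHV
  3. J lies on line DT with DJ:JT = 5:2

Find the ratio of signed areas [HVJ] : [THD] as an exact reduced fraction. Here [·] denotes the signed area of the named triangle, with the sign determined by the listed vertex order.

[HVJ]:[THD] = 18/13

Choose coordinates V = (0, 0), H = (1, 0), T = (0, 1).
1. P lies on line VT with VP:PT = 3:5 ⇒ P = (0, 3/8)
2. D is the centroid of triangle PHV ⇒ D = (1/3, 1/8)
3. J lies on line DT with DJ:JT = 5:2 ⇒ J = (2/21, 3/4)
2·[HVJ] = -3/4, 2·[THD] = -13/24
[HVJ]:[THD] = -3/4:-13/24 = 18/13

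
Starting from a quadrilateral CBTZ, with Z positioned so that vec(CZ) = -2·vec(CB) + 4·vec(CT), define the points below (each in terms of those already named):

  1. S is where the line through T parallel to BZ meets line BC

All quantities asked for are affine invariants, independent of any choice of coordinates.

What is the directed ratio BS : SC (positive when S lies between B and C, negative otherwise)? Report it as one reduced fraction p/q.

BS:SC = 1/3

Assign C = (0, 0), B = (1, 0), T = (0, 1), Z = (-2, 4) — the answer is frame-independent, so this choice is without loss of generality.
1. S is where the line through T parallel to BZ meets line BC ⇒ S = (3/4, 0)
S = B + t·(C−B) with t = 1/4, so BS:SC = t:(1−t) = 1/4:3/4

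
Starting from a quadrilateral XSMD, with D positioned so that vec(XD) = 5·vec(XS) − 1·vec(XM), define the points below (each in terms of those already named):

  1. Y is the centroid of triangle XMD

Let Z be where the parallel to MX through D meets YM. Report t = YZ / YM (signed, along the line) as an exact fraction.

Work in coordinates with X = (0, 0), S = (1, 0), M = (0, 1), D = (5, -1).
1. Y is the centroid of triangle XMD ⇒ Y = (5/3, 0)
through D parallel to MX: direction (0, -1); meets YM at Z = (5, -2)
Z = Y + t·(M−Y) with t = -2

t = -2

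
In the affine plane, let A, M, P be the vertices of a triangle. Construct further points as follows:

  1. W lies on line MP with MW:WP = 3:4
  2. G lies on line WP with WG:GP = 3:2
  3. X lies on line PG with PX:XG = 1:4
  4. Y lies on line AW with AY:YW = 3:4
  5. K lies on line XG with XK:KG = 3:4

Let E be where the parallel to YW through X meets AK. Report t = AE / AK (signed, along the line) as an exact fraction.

Choose coordinates A = (0, 0), M = (1, 0), P = (0, 1).
1. W lies on line MP with MW:WP = 3:4 ⇒ W = (4/7, 3/7)
2. G lies on line WP with WG:GP = 3:2 ⇒ G = (8/35, 27/35)
3. X lies on line PG with PX:XG = 1:4 ⇒ X = (8/175, 167/175)
4. Y lies on line AW with AY:YW = 3:4 ⇒ Y = (12/49, 9/49)
5. K lies on line XG with XK:KG = 3:4 ⇒ K = (152/1225, 1073/1225)
through X parallel to YW: direction (16/49, 12/49); meets AK at E = (3496/23975, 24679/23975)
E = A + t·(K−A) with t = 161/137

t = 161/137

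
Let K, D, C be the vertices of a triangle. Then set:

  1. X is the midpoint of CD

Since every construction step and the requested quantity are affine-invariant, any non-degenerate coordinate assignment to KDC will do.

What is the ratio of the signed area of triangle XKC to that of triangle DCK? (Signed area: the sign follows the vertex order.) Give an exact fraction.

Work in coordinates with K = (0, 0), D = (1, 0), C = (0, 1).
1. X is the midpoint of CD ⇒ X = (1/2, 1/2)
2·[XKC] = -1/2, 2·[DCK] = 1
[XKC]:[DCK] = -1/2:1 = -1/2

[XKC]:[DCK] = -1/2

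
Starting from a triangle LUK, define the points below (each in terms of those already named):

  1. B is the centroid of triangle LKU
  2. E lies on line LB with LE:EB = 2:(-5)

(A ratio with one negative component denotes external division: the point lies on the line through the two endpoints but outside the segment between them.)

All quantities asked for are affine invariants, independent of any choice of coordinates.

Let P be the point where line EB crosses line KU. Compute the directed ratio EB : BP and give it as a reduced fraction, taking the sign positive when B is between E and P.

EB:BP = 10/3

Choose coordinates L = (0, 0), U = (1, 0), K = (0, 1).
1. B is the centroid of triangle LKU ⇒ B = (1/3, 1/3)
2. E lies on line LB with LE:EB = 2:(-5) ⇒ E = (-2/9, -2/9)
line EB meets KU at P = (1/2, 1/2)
B = E + t·(P−E) with t = 10/13, so EB:BP = 10/13:3/13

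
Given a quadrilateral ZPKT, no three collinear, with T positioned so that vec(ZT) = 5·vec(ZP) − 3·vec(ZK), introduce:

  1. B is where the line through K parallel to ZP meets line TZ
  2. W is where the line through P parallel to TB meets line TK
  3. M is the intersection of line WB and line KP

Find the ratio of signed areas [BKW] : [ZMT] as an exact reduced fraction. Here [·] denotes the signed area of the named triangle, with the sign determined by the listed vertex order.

Set Z = (0, 0), P = (1, 0), K = (0, 1), T = (5, -3); any affine frame gives the same invariant.
1. B is where the line through K parallel to ZP meets line TZ ⇒ B = (-5/3, 1)
2. W is where the line through P parallel to TB meets line TK ⇒ W = (2, -3/5)
3. M is the intersection of line WB and line KP ⇒ M = (40/31, -9/31)
2·[BKW] = -8/3, 2·[ZMT] = -75/31
[BKW]:[ZMT] = -8/3:-75/31 = 248/225

[BKW]:[ZMT] = 248/225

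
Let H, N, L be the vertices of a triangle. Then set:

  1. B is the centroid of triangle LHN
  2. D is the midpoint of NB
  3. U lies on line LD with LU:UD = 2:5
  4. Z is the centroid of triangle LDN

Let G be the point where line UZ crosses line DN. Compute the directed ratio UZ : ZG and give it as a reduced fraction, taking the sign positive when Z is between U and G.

Work in coordinates with H = (0, 0), N = (1, 0), L = (0, 1).
1. B is the centroid of triangle LHN ⇒ B = (1/3, 1/3)
2. D is the midpoint of NB ⇒ D = (2/3, 1/6)
3. U lies on line LD with LU:UD = 2:5 ⇒ U = (4/21, 16/21)
4. Z is the centroid of triangle LDN ⇒ Z = (5/9, 7/18)
line UZ meets DN at G = (7/8, 1/16)
Z = U + t·(G−U) with t = 8/15, so UZ:ZG = 8/15:7/15

UZ:ZG = 8/7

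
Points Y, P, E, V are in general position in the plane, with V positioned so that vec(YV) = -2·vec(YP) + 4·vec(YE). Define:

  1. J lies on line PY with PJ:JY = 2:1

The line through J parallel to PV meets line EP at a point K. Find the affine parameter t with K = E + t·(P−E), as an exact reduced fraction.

t = -5/3

Set Y = (0, 0), P = (1, 0), E = (0, 1), V = (-2, 4); any affine frame gives the same invariant.
1. J lies on line PY with PJ:JY = 2:1 ⇒ J = (1/3, 0)
through J parallel to PV: direction (-3, 4); meets EP at K = (-5/3, 8/3)
K = E + t·(P−E) with t = -5/3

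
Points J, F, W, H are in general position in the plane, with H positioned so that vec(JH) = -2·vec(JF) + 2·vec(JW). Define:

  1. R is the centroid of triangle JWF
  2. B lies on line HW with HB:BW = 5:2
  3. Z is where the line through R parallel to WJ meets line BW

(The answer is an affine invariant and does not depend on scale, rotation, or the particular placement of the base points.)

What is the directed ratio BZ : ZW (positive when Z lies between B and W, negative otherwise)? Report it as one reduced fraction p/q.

Work in coordinates with J = (0, 0), F = (1, 0), W = (0, 1), H = (-2, 2).
1. R is the centroid of triangle JWF ⇒ R = (1/3, 1/3)
2. B lies on line HW with HB:BW = 5:2 ⇒ B = (-4/7, 9/7)
3. Z is where the line through R parallel to WJ meets line BW ⇒ Z = (1/3, 5/6)
Z = B + t·(W−B) with t = 19/12, so BZ:ZW = t:(1−t) = 19/12:-7/12

BZ:ZW = -19/7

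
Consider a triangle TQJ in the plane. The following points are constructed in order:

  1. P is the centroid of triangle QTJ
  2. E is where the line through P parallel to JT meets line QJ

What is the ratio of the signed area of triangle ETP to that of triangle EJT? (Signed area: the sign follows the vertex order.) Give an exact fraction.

Assign T = (0, 0), Q = (1, 0), J = (0, 1) — the answer is frame-independent, so this choice is without loss of generality.
1. P is the centroid of triangle QTJ ⇒ P = (1/3, 1/3)
2. E is where the line through P parallel to JT meets line QJ ⇒ E = (1/3, 2/3)
2·[ETP] = 1/9, 2·[EJT] = 1/3
[ETP]:[EJT] = 1/9:1/3 = 1/3

[ETP]:[EJT] = 1/3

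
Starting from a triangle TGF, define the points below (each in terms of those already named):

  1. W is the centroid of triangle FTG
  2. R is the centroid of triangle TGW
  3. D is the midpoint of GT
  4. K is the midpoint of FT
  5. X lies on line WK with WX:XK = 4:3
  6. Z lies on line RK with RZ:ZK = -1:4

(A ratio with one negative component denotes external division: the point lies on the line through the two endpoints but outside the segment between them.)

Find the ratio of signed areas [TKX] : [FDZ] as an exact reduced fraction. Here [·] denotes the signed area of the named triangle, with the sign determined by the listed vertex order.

Choose coordinates T = (0, 0), G = (1, 0), F = (0, 1).
1. W is the centroid of triangle FTG ⇒ W = (1/3, 1/3)
2. R is the centroid of triangle TGW ⇒ R = (4/9, 1/9)
3. D is the midpoint of GT ⇒ D = (1/2, 0)
4. K is the midpoint of FT ⇒ K = (0, 1/2)
5. X lies on line WK with WX:XK = 4:3 ⇒ X = (1/7, 3/7)
6. Z lies on line RK with RZ:ZK = -1:4 ⇒ Z = (16/27, -1/54)
2·[TKX] = -1/14, 2·[FDZ] = 1/12
[TKX]:[FDZ] = -1/14:1/12 = -6/7

[TKX]:[FDZ] = -6/7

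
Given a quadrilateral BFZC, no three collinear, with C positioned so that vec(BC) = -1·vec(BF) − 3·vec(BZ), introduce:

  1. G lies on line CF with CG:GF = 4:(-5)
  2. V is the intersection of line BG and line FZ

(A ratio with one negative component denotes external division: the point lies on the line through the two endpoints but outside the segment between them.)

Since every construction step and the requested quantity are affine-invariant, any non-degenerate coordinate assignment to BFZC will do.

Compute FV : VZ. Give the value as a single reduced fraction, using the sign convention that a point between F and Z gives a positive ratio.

FV:VZ = 5/3

Work in coordinates with B = (0, 0), F = (1, 0), Z = (0, 1), C = (-1, -3).
1. G lies on line CF with CG:GF = 4:(-5) ⇒ G = (-9, -15)
2. V is the intersection of line BG and line FZ ⇒ V = (3/8, 5/8)
V = F + t·(Z−F) with t = 5/8, so FV:VZ = t:(1−t) = 5/8:3/8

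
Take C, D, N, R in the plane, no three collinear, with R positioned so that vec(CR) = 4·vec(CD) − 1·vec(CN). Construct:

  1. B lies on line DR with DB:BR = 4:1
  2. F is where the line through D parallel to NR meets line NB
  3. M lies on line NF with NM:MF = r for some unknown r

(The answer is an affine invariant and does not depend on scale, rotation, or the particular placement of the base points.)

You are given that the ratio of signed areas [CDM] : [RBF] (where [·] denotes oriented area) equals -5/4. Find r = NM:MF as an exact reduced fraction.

r = 1/2

Assign C = (0, 0), D = (1, 0), N = (0, 1), R = (4, -1) — the answer is frame-independent, so this choice is without loss of generality.
1. B lies on line DR with DB:BR = 4:1 ⇒ B = (17/5, -4/5)
2. F is where the line through D parallel to NR meets line NB ⇒ F = (17, -8)
3. With NM:MF = r, write λ = r/(r+1) so M = N + λ·(F−N); M is affine-linear in λ
Every point depending on M is an affine combination of M and λ-independent points, so each such coordinate is linear in λ; the λ² term in each signed area is a multiple of (F−N)×(F−N) = 0, so 2·[CDM] and 2·[RBF] are each linear in λ. Evaluating at λ=0 and λ=1:
  2·[CDM] = -9·λ + 1,   2·[RBF] = 8/5
So [CDM]:[RBF] = (-9·λ + 1) / (8/5). Setting this equal to -5/4:
  -9·λ + 1 = -5/4·(8/5)  ⇒  λ = 1/3
Then r = λ/(1−λ) = (1/3)/(2/3) = 1/2. Check: with r = 1/2, M = (17/3, -2) and [CDM]:[RBF] = -5/4 as required.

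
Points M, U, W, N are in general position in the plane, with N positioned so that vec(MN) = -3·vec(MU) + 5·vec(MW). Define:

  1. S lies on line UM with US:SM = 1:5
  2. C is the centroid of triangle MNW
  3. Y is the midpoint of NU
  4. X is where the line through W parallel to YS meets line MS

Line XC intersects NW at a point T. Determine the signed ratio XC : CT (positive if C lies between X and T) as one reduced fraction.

XC:CT = -14/15

Assign M = (0, 0), U = (1, 0), W = (0, 1), N = (-3, 5) — the answer is frame-independent, so this choice is without loss of generality.
1. S lies on line UM with US:SM = 1:5 ⇒ S = (5/6, 0)
2. C is the centroid of triangle MNW ⇒ C = (-1, 2)
3. Y is the midpoint of NU ⇒ Y = (-1, 5/2)
4. X is where the line through W parallel to YS meets line MS ⇒ X = (11/15, 0)
line XC meets NW at T = (6/7, -1/7)
C = X + t·(T−X) with t = -14, so XC:CT = -14:15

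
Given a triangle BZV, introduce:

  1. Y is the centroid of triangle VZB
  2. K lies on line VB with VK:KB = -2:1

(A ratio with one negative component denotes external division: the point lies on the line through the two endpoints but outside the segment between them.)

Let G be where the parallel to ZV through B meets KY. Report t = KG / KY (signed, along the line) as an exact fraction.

Choose coordinates B = (0, 0), Z = (1, 0), V = (0, 1).
1. Y is the centroid of triangle VZB ⇒ Y = (1/3, 1/3)
2. K lies on line VB with VK:KB = -2:1 ⇒ K = (0, -1)
through B parallel to ZV: direction (-1, 1); meets KY at G = (1/5, -1/5)
G = K + t·(Y−K) with t = 3/5

t = 3/5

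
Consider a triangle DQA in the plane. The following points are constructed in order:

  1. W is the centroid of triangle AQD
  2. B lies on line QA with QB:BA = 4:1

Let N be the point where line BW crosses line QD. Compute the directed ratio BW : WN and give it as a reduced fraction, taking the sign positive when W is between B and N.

Work in coordinates with D = (0, 0), Q = (1, 0), A = (0, 1).
1. W is the centroid of triangle AQD ⇒ W = (1/3, 1/3)
2. B lies on line QA with QB:BA = 4:1 ⇒ B = (1/5, 4/5)
line BW meets QD at N = (3/7, 0)
W = B + t·(N−B) with t = 7/12, so BW:WN = 7/12:5/12

BW:WN = 7/5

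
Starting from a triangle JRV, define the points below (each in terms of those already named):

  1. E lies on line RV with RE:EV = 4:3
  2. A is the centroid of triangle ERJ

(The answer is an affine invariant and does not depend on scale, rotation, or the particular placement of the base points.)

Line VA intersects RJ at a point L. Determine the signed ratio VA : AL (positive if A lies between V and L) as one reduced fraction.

VA:AL = 17/4

Set J = (0, 0), R = (1, 0), V = (0, 1); any affine frame gives the same invariant.
1. E lies on line RV with RE:EV = 4:3 ⇒ E = (3/7, 4/7)
2. A is the centroid of triangle ERJ ⇒ A = (10/21, 4/21)
line VA meets RJ at L = (10/17, 0)
A = V + t·(L−V) with t = 17/21, so VA:AL = 17/21:4/21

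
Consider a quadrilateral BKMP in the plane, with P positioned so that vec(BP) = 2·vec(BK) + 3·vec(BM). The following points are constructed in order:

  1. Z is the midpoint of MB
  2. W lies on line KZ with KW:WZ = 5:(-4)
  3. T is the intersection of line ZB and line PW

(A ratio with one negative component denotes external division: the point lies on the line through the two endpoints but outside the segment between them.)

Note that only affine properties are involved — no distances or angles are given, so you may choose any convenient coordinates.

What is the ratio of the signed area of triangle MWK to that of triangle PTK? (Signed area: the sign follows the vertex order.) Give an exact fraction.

[MWK]:[PTK] = 3/7

Assign B = (0, 0), K = (1, 0), M = (0, 1), P = (2, 3) — the answer is frame-independent, so this choice is without loss of generality.
1. Z is the midpoint of MB ⇒ Z = (0, 1/2)
2. W lies on line KZ with KW:WZ = 5:(-4) ⇒ W = (-4, 5/2)
3. T is the intersection of line ZB and line PW ⇒ T = (0, 17/6)
2·[MWK] = 5/2, 2·[PTK] = 35/6
[MWK]:[PTK] = 5/2:35/6 = 3/7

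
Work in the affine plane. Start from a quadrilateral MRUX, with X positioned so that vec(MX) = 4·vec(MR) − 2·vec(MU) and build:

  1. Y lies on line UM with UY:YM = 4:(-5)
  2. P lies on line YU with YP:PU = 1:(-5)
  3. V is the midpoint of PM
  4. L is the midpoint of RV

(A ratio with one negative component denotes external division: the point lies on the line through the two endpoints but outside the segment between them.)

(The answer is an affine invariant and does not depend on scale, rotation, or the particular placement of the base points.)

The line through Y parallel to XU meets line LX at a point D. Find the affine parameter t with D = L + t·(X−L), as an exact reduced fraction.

Work in coordinates with M = (0, 0), R = (1, 0), U = (0, 1), X = (4, -2).
1. Y lies on line UM with UY:YM = 4:(-5) ⇒ Y = (0, 5)
2. P lies on line YU with YP:PU = 1:(-5) ⇒ P = (0, 6)
3. V is the midpoint of PM ⇒ V = (0, 3)
4. L is the midpoint of RV ⇒ L = (1/2, 3/2)
through Y parallel to XU: direction (-4, 3); meets LX at D = (-12, 14)
D = L + t·(X−L) with t = -25/7

t = -25/7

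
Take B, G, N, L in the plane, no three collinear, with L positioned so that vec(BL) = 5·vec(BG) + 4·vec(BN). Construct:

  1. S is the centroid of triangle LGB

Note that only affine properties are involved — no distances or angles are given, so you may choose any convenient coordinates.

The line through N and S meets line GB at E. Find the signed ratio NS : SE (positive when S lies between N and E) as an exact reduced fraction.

Assign B = (0, 0), G = (1, 0), N = (0, 1), L = (5, 4) — the answer is frame-independent, so this choice is without loss of generality.
1. S is the centroid of triangle LGB ⇒ S = (2, 4/3)
line NS meets GB at E = (-6, 0)
S = N + t·(E−N) with t = -1/3, so NS:SE = -1/3:4/3

NS:SE = -1/4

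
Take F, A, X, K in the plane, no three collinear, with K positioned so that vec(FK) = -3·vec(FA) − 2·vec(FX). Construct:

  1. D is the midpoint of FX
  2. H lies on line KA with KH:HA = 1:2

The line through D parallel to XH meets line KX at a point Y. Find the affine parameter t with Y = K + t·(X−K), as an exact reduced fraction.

t = 17/12

Work in coordinates with F = (0, 0), A = (1, 0), X = (0, 1), K = (-3, -2).
1. D is the midpoint of FX ⇒ D = (0, 1/2)
2. H lies on line KA with KH:HA = 1:2 ⇒ H = (-5/3, -4/3)
through D parallel to XH: direction (-5/3, -7/3); meets KX at Y = (5/4, 9/4)
Y = K + t·(X−K) with t = 17/12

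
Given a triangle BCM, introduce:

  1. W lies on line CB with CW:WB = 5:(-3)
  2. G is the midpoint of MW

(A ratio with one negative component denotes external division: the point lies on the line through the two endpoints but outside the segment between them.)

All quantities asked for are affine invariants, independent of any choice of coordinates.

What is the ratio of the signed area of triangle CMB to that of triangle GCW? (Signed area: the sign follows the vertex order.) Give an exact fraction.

Set B = (0, 0), C = (1, 0), M = (0, 1); any affine frame gives the same invariant.
1. W lies on line CB with CW:WB = 5:(-3) ⇒ W = (-3/2, 0)
2. G is the midpoint of MW ⇒ G = (-3/4, 1/2)
2·[CMB] = 1, 2·[GCW] = -5/4
[CMB]:[GCW] = 1:-5/4 = -4/5

[CMB]:[GCW] = -4/5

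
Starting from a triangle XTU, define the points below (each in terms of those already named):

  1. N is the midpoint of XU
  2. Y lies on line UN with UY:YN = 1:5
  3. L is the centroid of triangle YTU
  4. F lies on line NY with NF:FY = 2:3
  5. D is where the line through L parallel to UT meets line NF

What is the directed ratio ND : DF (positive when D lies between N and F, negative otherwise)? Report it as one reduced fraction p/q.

Work in coordinates with X = (0, 0), T = (1, 0), U = (0, 1).
1. N is the midpoint of XU ⇒ N = (0, 1/2)
2. Y lies on line UN with UY:YN = 1:5 ⇒ Y = (0, 11/12)
3. L is the centroid of triangle YTU ⇒ L = (1/3, 23/36)
4. F lies on line NY with NF:FY = 2:3 ⇒ F = (0, 2/3)
5. D is where the line through L parallel to UT meets line NF ⇒ D = (0, 35/36)
D = N + t·(F−N) with t = 17/6, so ND:DF = t:(1−t) = 17/6:-11/6

ND:DF = -17/11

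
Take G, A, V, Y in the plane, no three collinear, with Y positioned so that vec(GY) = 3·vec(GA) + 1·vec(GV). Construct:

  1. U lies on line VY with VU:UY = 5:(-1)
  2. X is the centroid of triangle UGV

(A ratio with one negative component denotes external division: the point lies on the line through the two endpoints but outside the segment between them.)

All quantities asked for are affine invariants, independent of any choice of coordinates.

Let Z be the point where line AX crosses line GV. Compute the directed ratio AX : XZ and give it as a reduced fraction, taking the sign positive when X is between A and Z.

AX:XZ = -1/5

Choose coordinates G = (0, 0), A = (1, 0), V = (0, 1), Y = (3, 1).
1. U lies on line VY with VU:UY = 5:(-1) ⇒ U = (15/4, 1)
2. X is the centroid of triangle UGV ⇒ X = (5/4, 2/3)
line AX meets GV at Z = (0, -8/3)
X = A + t·(Z−A) with t = -1/4, so AX:XZ = -1/4:5/4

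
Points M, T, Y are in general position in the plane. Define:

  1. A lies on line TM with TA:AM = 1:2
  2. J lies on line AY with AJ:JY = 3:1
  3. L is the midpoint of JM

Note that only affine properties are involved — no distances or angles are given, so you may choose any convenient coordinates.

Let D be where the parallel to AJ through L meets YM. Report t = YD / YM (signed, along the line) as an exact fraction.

Set M = (0, 0), T = (1, 0), Y = (0, 1); any affine frame gives the same invariant.
1. A lies on line TM with TA:AM = 1:2 ⇒ A = (2/3, 0)
2. J lies on line AY with AJ:JY = 3:1 ⇒ J = (1/6, 3/4)
3. L is the midpoint of JM ⇒ L = (1/12, 3/8)
through L parallel to AJ: direction (-1/2, 3/4); meets YM at D = (0, 1/2)
D = Y + t·(M−Y) with t = 1/2

t = 1/2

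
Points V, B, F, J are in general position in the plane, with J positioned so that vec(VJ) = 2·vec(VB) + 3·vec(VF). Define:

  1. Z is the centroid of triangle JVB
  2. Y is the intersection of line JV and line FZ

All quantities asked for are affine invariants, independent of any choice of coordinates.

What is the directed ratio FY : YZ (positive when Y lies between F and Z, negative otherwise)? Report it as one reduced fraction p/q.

Set V = (0, 0), B = (1, 0), F = (0, 1), J = (2, 3); any affine frame gives the same invariant.
1. Z is the centroid of triangle JVB ⇒ Z = (1, 1)
2. Y is the intersection of line JV and line FZ ⇒ Y = (2/3, 1)
Y = F + t·(Z−F) with t = 2/3, so FY:YZ = t:(1−t) = 2/3:1/3

FY:YZ = 2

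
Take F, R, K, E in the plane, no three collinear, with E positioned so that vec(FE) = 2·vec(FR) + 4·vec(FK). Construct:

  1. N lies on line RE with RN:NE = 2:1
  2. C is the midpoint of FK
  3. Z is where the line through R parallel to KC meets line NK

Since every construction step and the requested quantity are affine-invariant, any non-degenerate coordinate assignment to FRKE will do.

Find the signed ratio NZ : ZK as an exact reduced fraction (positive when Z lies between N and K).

Work in coordinates with F = (0, 0), R = (1, 0), K = (0, 1), E = (2, 4).
1. N lies on line RE with RN:NE = 2:1 ⇒ N = (5/3, 8/3)
2. C is the midpoint of FK ⇒ C = (0, 1/2)
3. Z is where the line through R parallel to KC meets line NK ⇒ Z = (1, 2)
Z = N + t·(K−N) with t = 2/5, so NZ:ZK = t:(1−t) = 2/5:3/5

NZ:ZK = 2/3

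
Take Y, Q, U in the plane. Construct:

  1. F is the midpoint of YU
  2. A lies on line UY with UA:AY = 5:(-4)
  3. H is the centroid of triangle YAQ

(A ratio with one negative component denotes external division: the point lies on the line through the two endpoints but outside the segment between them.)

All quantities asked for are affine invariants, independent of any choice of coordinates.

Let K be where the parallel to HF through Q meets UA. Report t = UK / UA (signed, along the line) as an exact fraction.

Work in coordinates with Y = (0, 0), Q = (1, 0), U = (0, 1).
1. F is the midpoint of YU ⇒ F = (0, 1/2)
2. A lies on line UY with UA:AY = 5:(-4) ⇒ A = (0, -4)
3. H is the centroid of triangle YAQ ⇒ H = (1/3, -4/3)
through Q parallel to HF: direction (-1/3, 11/6); meets UA at K = (0, 11/2)
K = U + t·(A−U) with t = -9/10

t = -9/10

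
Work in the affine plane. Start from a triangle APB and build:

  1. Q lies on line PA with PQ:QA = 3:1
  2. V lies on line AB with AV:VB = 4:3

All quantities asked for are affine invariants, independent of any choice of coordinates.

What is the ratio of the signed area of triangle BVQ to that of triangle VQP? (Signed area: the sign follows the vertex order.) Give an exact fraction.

[BVQ]:[VQP] = 1/4

Work in coordinates with A = (0, 0), P = (1, 0), B = (0, 1).
1. Q lies on line PA with PQ:QA = 3:1 ⇒ Q = (1/4, 0)
2. V lies on line AB with AV:VB = 4:3 ⇒ V = (0, 4/7)
2·[BVQ] = 3/28, 2·[VQP] = 3/7
[BVQ]:[VQP] = 3/28:3/7 = 1/4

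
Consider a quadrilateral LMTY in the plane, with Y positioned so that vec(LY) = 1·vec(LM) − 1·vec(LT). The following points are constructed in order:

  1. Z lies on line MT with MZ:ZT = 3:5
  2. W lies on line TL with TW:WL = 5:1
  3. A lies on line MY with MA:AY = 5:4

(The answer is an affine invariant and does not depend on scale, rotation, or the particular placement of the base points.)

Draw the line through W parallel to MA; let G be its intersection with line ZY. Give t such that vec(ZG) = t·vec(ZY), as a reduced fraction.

Choose coordinates L = (0, 0), M = (1, 0), T = (0, 1), Y = (1, -1).
1. Z lies on line MT with MZ:ZT = 3:5 ⇒ Z = (5/8, 3/8)
2. W lies on line TL with TW:WL = 5:1 ⇒ W = (0, 1/6)
3. A lies on line MY with MA:AY = 5:4 ⇒ A = (1, -5/9)
through W parallel to MA: direction (0, -5/9); meets ZY at G = (0, 8/3)
G = Z + t·(Y−Z) with t = -5/3

t = -5/3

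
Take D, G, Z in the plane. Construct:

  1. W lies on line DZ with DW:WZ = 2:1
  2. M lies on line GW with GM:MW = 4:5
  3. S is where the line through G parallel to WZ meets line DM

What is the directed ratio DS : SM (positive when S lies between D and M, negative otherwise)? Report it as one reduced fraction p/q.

Choose coordinates D = (0, 0), G = (1, 0), Z = (0, 1).
1. W lies on line DZ with DW:WZ = 2:1 ⇒ W = (0, 2/3)
2. M lies on line GW with GM:MW = 4:5 ⇒ M = (5/9, 8/27)
3. S is where the line through G parallel to WZ meets line DM ⇒ S = (1, 8/15)
S = D + t·(M−D) with t = 9/5, so DS:SM = t:(1−t) = 9/5:-4/5

DS:SM = -9/4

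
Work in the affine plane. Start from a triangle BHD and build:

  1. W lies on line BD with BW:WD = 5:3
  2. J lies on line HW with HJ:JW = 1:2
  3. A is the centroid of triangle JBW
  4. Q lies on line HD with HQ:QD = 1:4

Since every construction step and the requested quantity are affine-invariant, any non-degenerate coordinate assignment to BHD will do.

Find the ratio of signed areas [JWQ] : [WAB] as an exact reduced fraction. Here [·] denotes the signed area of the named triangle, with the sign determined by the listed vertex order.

[JWQ]:[WAB] = 9/25

Set B = (0, 0), H = (1, 0), D = (0, 1); any affine frame gives the same invariant.
1. W lies on line BD with BW:WD = 5:3 ⇒ W = (0, 5/8)
2. J lies on line HW with HJ:JW = 1:2 ⇒ J = (2/3, 5/24)
3. A is the centroid of triangle JBW ⇒ A = (2/9, 5/18)
4. Q lies on line HD with HQ:QD = 1:4 ⇒ Q = (4/5, 1/5)
2·[JWQ] = -1/20, 2·[WAB] = -5/36
[JWQ]:[WAB] = -1/20:-5/36 = 9/25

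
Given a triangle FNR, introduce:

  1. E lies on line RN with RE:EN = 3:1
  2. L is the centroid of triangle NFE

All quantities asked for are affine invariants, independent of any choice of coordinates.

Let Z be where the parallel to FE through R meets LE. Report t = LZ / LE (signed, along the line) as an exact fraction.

Set F = (0, 0), N = (1, 0), R = (0, 1); any affine frame gives the same invariant.
1. E lies on line RN with RE:EN = 3:1 ⇒ E = (3/4, 1/4)
2. L is the centroid of triangle NFE ⇒ L = (7/12, 1/12)
through R parallel to FE: direction (3/4, 1/4); meets LE at Z = (9/4, 7/4)
Z = L + t·(E−L) with t = 10

t = 10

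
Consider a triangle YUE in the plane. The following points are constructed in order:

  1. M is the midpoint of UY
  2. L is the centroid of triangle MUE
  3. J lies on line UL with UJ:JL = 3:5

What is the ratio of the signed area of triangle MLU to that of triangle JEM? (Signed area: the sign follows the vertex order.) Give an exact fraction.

Choose coordinates Y = (0, 0), U = (1, 0), E = (0, 1).
1. M is the midpoint of UY ⇒ M = (1/2, 0)
2. L is the centroid of triangle MUE ⇒ L = (1/2, 1/3)
3. J lies on line UL with UJ:JL = 3:5 ⇒ J = (13/16, 1/8)
2·[MLU] = -1/6, 2·[JEM] = 3/8
[MLU]:[JEM] = -1/6:3/8 = -4/9

[MLU]:[JEM] = -4/9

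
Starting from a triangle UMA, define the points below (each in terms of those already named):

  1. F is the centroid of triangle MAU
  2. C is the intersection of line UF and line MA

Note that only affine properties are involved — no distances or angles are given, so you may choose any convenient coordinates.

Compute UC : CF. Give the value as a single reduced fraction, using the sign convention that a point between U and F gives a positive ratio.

Work in coordinates with U = (0, 0), M = (1, 0), A = (0, 1).
1. F is the centroid of triangle MAU ⇒ F = (1/3, 1/3)
2. C is the intersection of line UF and line MA ⇒ C = (1/2, 1/2)
C = U + t·(F−U) with t = 3/2, so UC:CF = t:(1−t) = 3/2:-1/2

UC:CF = -3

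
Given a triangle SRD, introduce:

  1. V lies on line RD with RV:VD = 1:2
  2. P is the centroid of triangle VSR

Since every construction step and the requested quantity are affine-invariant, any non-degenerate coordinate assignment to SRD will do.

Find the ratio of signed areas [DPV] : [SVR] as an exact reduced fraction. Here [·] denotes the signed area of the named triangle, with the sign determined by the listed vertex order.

[DPV]:[SVR] = -2/3

Set S = (0, 0), R = (1, 0), D = (0, 1); any affine frame gives the same invariant.
1. V lies on line RD with RV:VD = 1:2 ⇒ V = (2/3, 1/3)
2. P is the centroid of triangle VSR ⇒ P = (5/9, 1/9)
2·[DPV] = 2/9, 2·[SVR] = -1/3
[DPV]:[SVR] = 2/9:-1/3 = -2/3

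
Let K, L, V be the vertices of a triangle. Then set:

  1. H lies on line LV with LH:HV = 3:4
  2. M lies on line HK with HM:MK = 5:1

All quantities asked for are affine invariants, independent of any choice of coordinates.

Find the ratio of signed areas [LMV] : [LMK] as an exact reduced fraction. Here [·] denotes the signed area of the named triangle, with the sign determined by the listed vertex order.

[LMV]:[LMK] = -35/3

Assign K = (0, 0), L = (1, 0), V = (0, 1) — the answer is frame-independent, so this choice is without loss of generality.
1. H lies on line LV with LH:HV = 3:4 ⇒ H = (4/7, 3/7)
2. M lies on line HK with HM:MK = 5:1 ⇒ M = (2/21, 1/14)
2·[LMV] = -5/6, 2·[LMK] = 1/14
[LMV]:[LMK] = -5/6:1/14 = -35/3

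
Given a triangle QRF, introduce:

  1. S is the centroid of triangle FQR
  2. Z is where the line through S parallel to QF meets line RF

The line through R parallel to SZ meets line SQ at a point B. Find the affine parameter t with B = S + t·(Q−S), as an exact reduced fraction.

t = -2

Work in coordinates with Q = (0, 0), R = (1, 0), F = (0, 1).
1. S is the centroid of triangle FQR ⇒ S = (1/3, 1/3)
2. Z is where the line through S parallel to QF meets line RF ⇒ Z = (1/3, 2/3)
through R parallel to SZ: direction (0, 1/3); meets SQ at B = (1, 1)
B = S + t·(Q−S) with t = -2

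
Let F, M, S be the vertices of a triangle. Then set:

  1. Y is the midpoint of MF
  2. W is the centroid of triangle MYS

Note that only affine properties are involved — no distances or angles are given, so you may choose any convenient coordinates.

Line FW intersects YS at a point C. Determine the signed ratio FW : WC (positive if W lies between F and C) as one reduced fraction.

FW:WC = -4

Assign F = (0, 0), M = (1, 0), S = (0, 1) — the answer is frame-independent, so this choice is without loss of generality.
1. Y is the midpoint of MF ⇒ Y = (1/2, 0)
2. W is the centroid of triangle MYS ⇒ W = (1/2, 1/3)
line FW meets YS at C = (3/8, 1/4)
W = F + t·(C−F) with t = 4/3, so FW:WC = 4/3:-1/3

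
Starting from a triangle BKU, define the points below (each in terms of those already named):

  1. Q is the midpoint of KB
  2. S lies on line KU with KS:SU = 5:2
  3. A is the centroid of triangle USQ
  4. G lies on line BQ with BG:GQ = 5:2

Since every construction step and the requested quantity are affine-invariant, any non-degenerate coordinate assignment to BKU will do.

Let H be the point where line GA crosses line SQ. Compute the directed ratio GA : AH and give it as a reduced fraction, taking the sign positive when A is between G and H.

Work in coordinates with B = (0, 0), K = (1, 0), U = (0, 1).
1. Q is the midpoint of KB ⇒ Q = (1/2, 0)
2. S lies on line KU with KS:SU = 5:2 ⇒ S = (2/7, 5/7)
3. A is the centroid of triangle USQ ⇒ A = (11/42, 4/7)
4. G lies on line BQ with BG:GQ = 5:2 ⇒ G = (5/14, 0)
line GA meets SQ at H = (5/28, 15/14)
A = G + t·(H−G) with t = 8/15, so GA:AH = 8/15:7/15

GA:AH = 8/7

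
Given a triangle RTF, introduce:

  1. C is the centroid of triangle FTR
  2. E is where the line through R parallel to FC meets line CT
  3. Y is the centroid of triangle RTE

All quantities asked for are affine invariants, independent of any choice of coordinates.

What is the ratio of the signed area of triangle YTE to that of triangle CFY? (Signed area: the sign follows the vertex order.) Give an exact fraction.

[YTE]:[CFY] = 2

Choose coordinates R = (0, 0), T = (1, 0), F = (0, 1).
1. C is the centroid of triangle FTR ⇒ C = (1/3, 1/3)
2. E is where the line through R parallel to FC meets line CT ⇒ E = (-1/3, 2/3)
3. Y is the centroid of triangle RTE ⇒ Y = (2/9, 2/9)
2·[YTE] = 2/9, 2·[CFY] = 1/9
[YTE]:[CFY] = 2/9:1/9 = 2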